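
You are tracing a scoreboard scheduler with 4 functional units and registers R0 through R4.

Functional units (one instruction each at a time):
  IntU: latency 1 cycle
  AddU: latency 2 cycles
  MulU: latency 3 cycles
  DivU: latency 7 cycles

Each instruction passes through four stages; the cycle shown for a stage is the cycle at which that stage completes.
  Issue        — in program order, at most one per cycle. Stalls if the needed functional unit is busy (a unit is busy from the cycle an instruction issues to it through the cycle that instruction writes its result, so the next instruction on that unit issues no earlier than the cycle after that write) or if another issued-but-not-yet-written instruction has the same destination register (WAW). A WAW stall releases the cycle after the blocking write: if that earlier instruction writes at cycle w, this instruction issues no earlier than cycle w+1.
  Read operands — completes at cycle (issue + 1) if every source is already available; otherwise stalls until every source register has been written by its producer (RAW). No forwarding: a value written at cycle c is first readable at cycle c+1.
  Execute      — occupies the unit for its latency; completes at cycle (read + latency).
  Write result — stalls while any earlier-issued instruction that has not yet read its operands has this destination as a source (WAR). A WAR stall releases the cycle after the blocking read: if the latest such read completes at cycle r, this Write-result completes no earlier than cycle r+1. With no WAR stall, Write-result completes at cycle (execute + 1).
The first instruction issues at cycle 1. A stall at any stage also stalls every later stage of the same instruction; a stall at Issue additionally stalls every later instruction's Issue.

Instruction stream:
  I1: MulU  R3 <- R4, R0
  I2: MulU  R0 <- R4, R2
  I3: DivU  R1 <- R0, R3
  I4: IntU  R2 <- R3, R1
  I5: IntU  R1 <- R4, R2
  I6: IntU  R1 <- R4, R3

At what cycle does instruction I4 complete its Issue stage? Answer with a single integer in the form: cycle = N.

[1] issue I1 (MulU)
[2] I1 read-ops
[5] I1 finished on MulU
[6] I1→R3
[7] issue I2 (MulU)
[8] I2 read-ops · issue I3 (DivU)
[9] issue I4 (IntU)
[11] I2 finished on MulU
[12] I2→R0
[13] I3 read-ops
[20] I3 finished on DivU
[21] I3→R1
[22] I4 read-ops
[23] I4 finished on IntU
[24] I4→R2
[25] issue I5 (IntU)
[26] I5 read-ops
[27] I5 finished on IntU
[28] I5→R1
[29] issue I6 (IntU)
[30] I6 read-ops
[31] I6 finished on IntU
[32] I6→R1

cycle = 9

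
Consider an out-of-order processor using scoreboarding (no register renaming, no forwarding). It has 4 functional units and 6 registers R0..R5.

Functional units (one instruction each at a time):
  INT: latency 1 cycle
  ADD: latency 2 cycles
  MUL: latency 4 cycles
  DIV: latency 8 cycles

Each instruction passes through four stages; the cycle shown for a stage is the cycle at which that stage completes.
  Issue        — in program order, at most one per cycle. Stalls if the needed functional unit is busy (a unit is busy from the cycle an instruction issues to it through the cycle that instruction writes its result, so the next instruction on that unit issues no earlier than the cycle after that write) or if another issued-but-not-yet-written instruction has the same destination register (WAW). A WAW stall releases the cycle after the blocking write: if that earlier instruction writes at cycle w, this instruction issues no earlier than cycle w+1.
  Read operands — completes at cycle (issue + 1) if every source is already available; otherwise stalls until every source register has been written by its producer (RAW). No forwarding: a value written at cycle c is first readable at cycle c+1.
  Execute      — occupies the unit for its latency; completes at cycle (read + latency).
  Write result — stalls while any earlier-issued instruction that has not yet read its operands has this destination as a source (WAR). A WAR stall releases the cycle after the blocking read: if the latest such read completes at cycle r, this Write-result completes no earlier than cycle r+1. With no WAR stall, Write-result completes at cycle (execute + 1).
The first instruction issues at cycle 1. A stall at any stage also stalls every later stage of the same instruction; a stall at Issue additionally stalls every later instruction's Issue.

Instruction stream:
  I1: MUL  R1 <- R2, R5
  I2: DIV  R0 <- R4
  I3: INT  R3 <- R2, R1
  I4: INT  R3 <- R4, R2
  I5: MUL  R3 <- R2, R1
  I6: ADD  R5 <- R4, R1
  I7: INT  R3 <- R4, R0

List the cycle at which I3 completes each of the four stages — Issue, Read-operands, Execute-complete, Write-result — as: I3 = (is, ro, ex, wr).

I1: IS=1 RO=2 EX=6 WR=7
I2: IS=2 RO=3 EX=11 WR=12
I3: IS=3 RO=8 EX=9 WR=10  [RAW R1: wait I1 write@7]
I4: IS=11 RO=12 EX=13 WR=14  [struct: INT busy until I3 writes@10]
I5: IS=15 RO=16 EX=20 WR=21  [WAW R3: wait I4 write@14]
I6: IS=16 RO=17 EX=19 WR=20
I7: IS=22 RO=23 EX=24 WR=25  [WAW R3: wait I5 write@21]

I3 = (3, 8, 9, 10)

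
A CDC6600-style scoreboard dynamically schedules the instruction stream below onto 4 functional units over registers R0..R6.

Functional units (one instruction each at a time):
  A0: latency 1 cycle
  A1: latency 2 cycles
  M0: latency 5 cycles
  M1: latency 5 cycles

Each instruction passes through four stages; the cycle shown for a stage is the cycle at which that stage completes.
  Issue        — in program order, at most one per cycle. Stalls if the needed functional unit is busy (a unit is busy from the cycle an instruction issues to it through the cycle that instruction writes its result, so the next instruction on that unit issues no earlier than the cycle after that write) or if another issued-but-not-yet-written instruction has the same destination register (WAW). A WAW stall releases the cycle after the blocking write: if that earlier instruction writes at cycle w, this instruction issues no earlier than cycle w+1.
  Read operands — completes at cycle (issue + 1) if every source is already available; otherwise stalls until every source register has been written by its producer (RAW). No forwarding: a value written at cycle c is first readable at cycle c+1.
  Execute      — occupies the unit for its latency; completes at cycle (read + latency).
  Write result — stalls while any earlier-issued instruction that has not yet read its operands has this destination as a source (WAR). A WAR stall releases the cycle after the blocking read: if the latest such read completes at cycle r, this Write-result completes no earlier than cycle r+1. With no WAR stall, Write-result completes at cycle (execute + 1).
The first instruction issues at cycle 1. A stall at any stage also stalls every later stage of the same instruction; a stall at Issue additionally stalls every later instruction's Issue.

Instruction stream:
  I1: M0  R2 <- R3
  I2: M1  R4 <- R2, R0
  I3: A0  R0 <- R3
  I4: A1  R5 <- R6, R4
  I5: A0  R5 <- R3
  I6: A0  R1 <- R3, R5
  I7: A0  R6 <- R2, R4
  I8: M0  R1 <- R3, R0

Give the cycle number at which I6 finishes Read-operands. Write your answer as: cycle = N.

I1  is:1  ro:2  ex:7  wr:8
I2  is:2  ro:9  ex:14  wr:15  — RAW R2: wait I1 write@8
I3  is:3  ro:4  ex:5  wr:10  — WAR R0: wait I2 read@9
I4  is:4  ro:16  ex:18  wr:19  — RAW R4: wait I2 write@15
I5  is:20  ro:21  ex:22  wr:23  — WAW R5: wait I4 write@19
I6  is:24  ro:25  ex:26  wr:27  — struct: A0 busy until I5 writes@23
I7  is:28  ro:29  ex:30  wr:31  — struct: A0 busy until I6 writes@27
I8  is:29  ro:30  ex:35  wr:36

cycle = 25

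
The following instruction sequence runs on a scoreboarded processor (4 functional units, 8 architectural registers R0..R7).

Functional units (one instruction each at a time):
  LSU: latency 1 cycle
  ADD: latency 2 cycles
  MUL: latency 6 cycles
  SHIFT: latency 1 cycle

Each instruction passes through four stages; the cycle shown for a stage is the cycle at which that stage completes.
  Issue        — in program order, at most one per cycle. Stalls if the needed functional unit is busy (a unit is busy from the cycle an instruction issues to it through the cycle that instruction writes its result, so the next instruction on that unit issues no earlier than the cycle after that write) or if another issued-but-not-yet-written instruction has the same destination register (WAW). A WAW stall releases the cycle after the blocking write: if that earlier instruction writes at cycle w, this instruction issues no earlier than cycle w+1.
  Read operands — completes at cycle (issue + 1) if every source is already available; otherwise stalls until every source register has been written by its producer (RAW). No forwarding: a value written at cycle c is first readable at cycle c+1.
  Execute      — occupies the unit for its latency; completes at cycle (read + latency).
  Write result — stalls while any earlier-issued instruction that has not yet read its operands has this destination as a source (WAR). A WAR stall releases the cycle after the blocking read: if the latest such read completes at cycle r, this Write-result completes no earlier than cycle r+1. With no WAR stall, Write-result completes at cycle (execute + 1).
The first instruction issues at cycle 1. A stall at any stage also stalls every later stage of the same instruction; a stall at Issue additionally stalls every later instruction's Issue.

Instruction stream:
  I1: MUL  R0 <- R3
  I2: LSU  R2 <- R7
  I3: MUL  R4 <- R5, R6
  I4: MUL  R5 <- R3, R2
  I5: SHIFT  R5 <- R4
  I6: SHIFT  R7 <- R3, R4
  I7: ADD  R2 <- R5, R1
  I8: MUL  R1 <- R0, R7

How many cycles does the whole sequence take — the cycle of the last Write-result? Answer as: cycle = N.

I1  is:1  ro:2  ex:8  wr:9
I2  is:2  ro:3  ex:4  wr:5
I3  is:10  ro:11  ex:17  wr:18  — struct: MUL busy until I1 writes@9
I4  is:19  ro:20  ex:26  wr:27  — struct: MUL busy until I3 writes@18
I5  is:28  ro:29  ex:30  wr:31  — WAW R5: wait I4 write@27
I6  is:32  ro:33  ex:34  wr:35  — struct: SHIFT busy until I5 writes@31
I7  is:33  ro:34  ex:36  wr:37
I8  is:34  ro:36  ex:42  wr:43  — RAW R7: wait I6 write@35

cycle = 43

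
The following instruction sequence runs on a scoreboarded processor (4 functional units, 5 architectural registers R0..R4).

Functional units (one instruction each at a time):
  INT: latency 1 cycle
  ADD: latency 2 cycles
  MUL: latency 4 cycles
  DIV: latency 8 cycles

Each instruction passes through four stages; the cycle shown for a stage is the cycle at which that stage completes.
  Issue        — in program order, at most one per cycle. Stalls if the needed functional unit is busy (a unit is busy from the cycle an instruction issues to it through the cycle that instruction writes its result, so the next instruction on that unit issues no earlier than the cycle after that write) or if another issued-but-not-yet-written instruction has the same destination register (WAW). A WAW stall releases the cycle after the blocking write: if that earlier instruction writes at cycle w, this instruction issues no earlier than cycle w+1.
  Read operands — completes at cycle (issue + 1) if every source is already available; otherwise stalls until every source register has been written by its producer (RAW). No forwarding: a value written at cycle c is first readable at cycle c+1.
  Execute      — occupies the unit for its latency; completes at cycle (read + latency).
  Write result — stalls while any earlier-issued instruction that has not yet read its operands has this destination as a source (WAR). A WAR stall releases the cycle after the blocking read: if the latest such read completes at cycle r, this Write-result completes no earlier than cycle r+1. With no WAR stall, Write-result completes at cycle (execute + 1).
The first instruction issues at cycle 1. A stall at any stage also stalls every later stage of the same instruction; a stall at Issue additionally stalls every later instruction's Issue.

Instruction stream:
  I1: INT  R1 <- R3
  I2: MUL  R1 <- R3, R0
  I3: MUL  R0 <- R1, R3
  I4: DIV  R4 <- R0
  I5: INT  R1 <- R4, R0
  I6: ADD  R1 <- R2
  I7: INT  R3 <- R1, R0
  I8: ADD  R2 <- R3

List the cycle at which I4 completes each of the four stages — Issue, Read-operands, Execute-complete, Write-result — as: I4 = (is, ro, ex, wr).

I4 = (13, 19, 27, 28)

  I1 | 1 | 2 | 3 | 4
  I2 | 5 | 6 | 10 | 11   WAW R1: wait I1 write@4
  I3 | 12 | 13 | 17 | 18   struct: MUL busy until I2 writes@11
  I4 | 13 | 19 | 27 | 28   RAW R0: wait I3 write@18
  I5 | 14 | 29 | 30 | 31   RAW R4: wait I4 write@28
  I6 | 32 | 33 | 35 | 36   WAW R1: wait I5 write@31
  I7 | 33 | 37 | 38 | 39   RAW R1: wait I6 write@36
  I8 | 37 | 40 | 42 | 43   struct: ADD busy until I6 writes@36 · RAW R3: wait I7 write@39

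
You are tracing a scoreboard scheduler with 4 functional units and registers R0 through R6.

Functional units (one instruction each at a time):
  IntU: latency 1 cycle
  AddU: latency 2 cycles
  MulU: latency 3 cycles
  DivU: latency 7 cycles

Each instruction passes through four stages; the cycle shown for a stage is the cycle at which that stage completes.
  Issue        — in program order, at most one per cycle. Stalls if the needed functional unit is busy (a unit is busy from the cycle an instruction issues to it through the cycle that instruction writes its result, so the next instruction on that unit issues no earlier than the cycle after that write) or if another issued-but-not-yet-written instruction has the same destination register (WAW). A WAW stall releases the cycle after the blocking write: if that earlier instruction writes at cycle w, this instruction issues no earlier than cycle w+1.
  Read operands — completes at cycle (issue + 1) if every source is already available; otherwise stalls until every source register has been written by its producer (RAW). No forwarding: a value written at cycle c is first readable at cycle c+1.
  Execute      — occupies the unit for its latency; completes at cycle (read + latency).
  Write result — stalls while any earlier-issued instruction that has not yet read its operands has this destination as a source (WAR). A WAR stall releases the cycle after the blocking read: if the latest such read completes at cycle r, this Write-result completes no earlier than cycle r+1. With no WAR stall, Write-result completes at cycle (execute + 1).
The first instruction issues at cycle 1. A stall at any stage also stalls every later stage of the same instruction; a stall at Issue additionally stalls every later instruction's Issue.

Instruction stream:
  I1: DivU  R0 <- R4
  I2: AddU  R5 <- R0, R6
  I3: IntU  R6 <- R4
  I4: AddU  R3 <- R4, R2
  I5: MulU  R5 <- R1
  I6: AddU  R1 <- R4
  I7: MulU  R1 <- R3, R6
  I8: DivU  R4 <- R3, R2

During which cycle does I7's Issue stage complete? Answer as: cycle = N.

I1  is:1  ro:2  ex:9  wr:10
I2  is:2  ro:11  ex:13  wr:14  — RAW R0: wait I1 write@10
I3  is:3  ro:4  ex:5  wr:12  — WAR R6: wait I2 read@11
I4  is:15  ro:16  ex:18  wr:19  — struct: AddU busy until I2 writes@14
I5  is:16  ro:17  ex:20  wr:21
I6  is:20  ro:21  ex:23  wr:24  — struct: AddU busy until I4 writes@19
I7  is:25  ro:26  ex:29  wr:30  — WAW R1: wait I6 write@24
I8  is:26  ro:27  ex:34  wr:35

cycle = 25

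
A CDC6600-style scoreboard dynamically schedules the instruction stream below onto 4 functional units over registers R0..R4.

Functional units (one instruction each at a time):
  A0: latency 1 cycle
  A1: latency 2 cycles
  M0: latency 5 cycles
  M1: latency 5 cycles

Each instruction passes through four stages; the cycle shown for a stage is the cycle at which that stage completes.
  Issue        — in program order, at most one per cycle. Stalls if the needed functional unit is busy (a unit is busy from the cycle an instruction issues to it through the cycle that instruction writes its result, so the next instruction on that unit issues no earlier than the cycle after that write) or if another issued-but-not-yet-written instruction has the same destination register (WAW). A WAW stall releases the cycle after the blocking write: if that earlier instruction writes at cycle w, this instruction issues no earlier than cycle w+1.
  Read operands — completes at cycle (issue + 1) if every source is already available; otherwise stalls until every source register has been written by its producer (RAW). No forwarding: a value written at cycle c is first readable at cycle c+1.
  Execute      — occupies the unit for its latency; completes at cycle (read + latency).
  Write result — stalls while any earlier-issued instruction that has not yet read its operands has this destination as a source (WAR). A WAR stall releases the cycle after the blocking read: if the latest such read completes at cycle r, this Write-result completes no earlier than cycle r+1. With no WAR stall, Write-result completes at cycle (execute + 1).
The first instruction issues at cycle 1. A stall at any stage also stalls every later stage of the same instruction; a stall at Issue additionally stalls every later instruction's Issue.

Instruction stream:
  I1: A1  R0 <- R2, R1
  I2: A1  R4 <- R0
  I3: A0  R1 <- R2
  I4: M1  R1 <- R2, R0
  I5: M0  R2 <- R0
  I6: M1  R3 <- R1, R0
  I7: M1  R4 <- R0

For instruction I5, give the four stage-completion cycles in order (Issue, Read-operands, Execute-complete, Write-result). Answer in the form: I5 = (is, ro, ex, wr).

I1  is:1  ro:2  ex:4  wr:5
I2  is:6  ro:7  ex:9  wr:10  — struct: A1 busy until I1 writes@5
I3  is:7  ro:8  ex:9  wr:10
I4  is:11  ro:12  ex:17  wr:18  — WAW R1: wait I3 write@10
I5  is:12  ro:13  ex:18  wr:19
I6  is:19  ro:20  ex:25  wr:26  — struct: M1 busy until I4 writes@18
I7  is:27  ro:28  ex:33  wr:34  — struct: M1 busy until I6 writes@26

I5 = (12, 13, 18, 19)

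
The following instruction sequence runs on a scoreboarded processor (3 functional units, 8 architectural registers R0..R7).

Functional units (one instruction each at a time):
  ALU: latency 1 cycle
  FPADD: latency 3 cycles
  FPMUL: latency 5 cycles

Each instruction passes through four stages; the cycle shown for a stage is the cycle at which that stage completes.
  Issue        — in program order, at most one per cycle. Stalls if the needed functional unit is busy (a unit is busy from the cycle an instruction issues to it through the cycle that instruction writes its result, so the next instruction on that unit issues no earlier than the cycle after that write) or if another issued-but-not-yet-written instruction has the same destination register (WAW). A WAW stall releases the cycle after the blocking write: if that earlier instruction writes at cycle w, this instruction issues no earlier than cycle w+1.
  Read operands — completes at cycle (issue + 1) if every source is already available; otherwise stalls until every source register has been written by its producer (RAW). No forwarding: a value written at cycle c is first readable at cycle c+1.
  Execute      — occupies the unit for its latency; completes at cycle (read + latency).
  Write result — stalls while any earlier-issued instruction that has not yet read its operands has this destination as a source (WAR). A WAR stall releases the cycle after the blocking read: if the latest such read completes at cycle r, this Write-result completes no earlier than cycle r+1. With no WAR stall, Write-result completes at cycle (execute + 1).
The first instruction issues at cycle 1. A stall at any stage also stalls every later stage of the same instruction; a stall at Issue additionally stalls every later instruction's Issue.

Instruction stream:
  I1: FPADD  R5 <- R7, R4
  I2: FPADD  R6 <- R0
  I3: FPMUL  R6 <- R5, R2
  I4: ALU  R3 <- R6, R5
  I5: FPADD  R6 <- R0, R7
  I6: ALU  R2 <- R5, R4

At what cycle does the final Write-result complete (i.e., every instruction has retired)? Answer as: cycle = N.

cycle = 27

t=1  I1 dispatched to FPADD
t=2  I1 operands ready
t=5  I1 complete
t=6  R5←I1
t=7  I2 dispatched to FPADD
t=8  I2 operands ready
t=11  I2 complete
t=12  R6←I2
t=13  I3 dispatched to FPMUL
t=14  I3 operands ready, I4 dispatched to ALU
t=19  I3 complete
t=20  R6←I3
t=21  I4 operands ready, I5 dispatched to FPADD
t=22  I4 complete, I5 operands ready
t=23  R3←I4
t=24  I6 dispatched to ALU
t=25  I5 complete, I6 operands ready
t=26  R6←I5, I6 complete
t=27  R2←I6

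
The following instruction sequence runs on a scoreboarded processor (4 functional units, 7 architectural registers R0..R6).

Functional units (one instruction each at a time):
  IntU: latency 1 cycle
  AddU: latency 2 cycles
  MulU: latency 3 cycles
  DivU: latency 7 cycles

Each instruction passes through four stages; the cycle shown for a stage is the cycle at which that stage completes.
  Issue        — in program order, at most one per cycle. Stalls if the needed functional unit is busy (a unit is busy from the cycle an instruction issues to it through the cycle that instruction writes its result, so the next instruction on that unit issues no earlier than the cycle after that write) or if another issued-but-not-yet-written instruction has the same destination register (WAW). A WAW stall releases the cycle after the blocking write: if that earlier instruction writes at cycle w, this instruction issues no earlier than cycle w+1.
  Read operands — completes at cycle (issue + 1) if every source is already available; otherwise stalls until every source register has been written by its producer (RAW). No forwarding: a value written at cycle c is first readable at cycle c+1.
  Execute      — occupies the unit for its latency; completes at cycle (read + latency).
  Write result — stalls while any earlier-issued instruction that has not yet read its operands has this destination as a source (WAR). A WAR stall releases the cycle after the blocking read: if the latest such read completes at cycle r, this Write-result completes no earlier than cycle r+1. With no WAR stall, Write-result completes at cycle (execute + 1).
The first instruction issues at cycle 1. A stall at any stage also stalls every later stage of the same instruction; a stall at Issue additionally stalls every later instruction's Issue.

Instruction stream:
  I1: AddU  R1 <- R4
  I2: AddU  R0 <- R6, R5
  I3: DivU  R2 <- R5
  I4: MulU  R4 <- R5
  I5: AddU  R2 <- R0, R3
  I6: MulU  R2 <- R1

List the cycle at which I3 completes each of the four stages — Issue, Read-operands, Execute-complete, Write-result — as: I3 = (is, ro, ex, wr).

c1: issue I1 (AddU)
c2: I1 read-ops
c4: I1 finished on AddU
c5: I1→R1
c6: issue I2 (AddU)
c7: I2 read-ops; issue I3 (DivU)
c8: I3 read-ops; issue I4 (MulU)
c9: I2 finished on AddU; I4 read-ops
c10: I2→R0
c12: I4 finished on MulU
c13: I4→R4
c15: I3 finished on DivU
c16: I3→R2
c17: issue I5 (AddU)
c18: I5 read-ops
c20: I5 finished on AddU
c21: I5→R2
c22: issue I6 (MulU)
c23: I6 read-ops
c26: I6 finished on MulU
c27: I6→R2

I3 = (7, 8, 15, 16)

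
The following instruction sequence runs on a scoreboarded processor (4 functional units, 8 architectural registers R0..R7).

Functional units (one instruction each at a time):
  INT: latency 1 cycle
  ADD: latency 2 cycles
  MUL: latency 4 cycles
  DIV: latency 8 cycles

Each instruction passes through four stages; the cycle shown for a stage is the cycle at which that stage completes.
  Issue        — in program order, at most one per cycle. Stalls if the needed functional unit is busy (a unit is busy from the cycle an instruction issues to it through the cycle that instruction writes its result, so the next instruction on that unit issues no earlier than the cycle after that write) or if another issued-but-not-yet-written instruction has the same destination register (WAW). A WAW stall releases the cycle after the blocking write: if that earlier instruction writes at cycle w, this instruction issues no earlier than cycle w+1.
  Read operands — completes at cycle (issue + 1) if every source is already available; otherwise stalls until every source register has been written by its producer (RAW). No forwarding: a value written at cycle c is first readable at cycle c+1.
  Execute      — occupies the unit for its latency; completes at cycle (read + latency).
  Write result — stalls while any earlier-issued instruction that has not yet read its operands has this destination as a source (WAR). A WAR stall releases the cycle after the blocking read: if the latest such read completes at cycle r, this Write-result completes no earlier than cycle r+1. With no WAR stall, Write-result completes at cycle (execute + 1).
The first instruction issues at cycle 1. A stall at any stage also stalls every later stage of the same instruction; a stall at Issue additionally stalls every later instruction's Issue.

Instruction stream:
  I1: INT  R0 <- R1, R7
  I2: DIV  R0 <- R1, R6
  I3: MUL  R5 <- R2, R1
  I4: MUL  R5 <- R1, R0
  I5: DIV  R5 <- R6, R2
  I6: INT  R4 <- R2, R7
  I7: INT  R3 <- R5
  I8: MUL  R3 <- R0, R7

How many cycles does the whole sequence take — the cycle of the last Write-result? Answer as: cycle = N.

cycle 1: issue I1 (INT)
cycle 2: I1 read-ops
cycle 3: I1 finished on INT
cycle 4: I1→R0
cycle 5: issue I2 (DIV)
cycle 6: I2 read-ops | issue I3 (MUL)
cycle 7: I3 read-ops
cycle 11: I3 finished on MUL
cycle 12: I3→R5
cycle 13: issue I4 (MUL)
cycle 14: I2 finished on DIV
cycle 15: I2→R0
cycle 16: I4 read-ops
cycle 20: I4 finished on MUL
cycle 21: I4→R5
cycle 22: issue I5 (DIV)
cycle 23: I5 read-ops | issue I6 (INT)
cycle 24: I6 read-ops
cycle 25: I6 finished on INT
cycle 26: I6→R4
cycle 27: issue I7 (INT)
cycle 31: I5 finished on DIV
cycle 32: I5→R5
cycle 33: I7 read-ops
cycle 34: I7 finished on INT
cycle 35: I7→R3
cycle 36: issue I8 (MUL)
cycle 37: I8 read-ops
cycle 41: I8 finished on MUL
cycle 42: I8→R3

cycle = 42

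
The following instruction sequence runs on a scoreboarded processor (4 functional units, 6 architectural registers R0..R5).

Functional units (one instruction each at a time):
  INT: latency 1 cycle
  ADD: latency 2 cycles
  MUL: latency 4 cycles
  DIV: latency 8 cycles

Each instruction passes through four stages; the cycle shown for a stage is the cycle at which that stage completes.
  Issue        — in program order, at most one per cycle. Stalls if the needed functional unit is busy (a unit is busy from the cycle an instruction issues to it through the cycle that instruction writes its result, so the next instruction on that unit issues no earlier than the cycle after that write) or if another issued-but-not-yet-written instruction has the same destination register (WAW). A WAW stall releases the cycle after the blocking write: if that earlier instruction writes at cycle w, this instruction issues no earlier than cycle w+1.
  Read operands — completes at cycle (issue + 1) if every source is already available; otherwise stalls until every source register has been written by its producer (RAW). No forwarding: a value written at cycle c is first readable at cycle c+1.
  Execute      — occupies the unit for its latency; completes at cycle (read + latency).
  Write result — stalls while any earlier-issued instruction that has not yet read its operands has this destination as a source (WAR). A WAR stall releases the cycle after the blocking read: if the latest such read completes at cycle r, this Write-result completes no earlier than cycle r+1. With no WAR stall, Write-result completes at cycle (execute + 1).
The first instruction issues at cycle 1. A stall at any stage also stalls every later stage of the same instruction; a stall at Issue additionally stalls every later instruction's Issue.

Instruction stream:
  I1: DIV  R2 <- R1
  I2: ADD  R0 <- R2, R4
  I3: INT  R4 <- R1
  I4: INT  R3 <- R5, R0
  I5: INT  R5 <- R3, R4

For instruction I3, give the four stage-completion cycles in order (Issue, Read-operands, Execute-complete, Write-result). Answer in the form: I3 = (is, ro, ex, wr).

  I1 | 1 | 2 | 10 | 11
  I2 | 2 | 12 | 14 | 15   RAW R2: wait I1 write@11
  I3 | 3 | 4 | 5 | 13   WAR R4: wait I2 read@12
  I4 | 14 | 16 | 17 | 18   struct: INT busy until I3 writes@13 · RAW R0: wait I2 write@15
  I5 | 19 | 20 | 21 | 22   struct: INT busy until I4 writes@18

I3 = (3, 4, 5, 13)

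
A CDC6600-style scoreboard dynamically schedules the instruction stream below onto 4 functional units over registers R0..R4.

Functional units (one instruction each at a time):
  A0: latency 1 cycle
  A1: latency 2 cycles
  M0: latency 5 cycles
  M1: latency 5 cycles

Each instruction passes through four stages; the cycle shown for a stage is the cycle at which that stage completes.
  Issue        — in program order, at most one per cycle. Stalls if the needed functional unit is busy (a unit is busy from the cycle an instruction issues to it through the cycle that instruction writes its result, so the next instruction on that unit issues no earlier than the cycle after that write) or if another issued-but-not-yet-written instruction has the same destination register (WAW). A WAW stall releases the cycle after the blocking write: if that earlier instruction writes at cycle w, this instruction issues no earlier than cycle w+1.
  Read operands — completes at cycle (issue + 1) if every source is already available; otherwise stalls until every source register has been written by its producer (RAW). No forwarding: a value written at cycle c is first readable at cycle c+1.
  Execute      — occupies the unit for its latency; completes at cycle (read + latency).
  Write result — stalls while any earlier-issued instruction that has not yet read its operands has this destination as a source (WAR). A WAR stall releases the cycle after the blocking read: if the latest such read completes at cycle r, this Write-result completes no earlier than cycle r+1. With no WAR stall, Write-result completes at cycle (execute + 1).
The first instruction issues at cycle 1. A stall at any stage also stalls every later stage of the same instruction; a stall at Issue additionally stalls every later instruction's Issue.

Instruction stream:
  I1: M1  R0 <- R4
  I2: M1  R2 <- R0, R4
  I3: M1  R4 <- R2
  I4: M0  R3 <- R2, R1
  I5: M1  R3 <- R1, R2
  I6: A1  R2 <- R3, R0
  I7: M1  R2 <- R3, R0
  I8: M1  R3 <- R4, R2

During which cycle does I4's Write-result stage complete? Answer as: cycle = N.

cycle 1: I1 issues→M1
cycle 2: I1 reads
cycle 7: I1 exec-done
cycle 8: I1 writes R0
cycle 9: I2 issues→M1
cycle 10: I2 reads
cycle 15: I2 exec-done
cycle 16: I2 writes R2
cycle 17: I3 issues→M1
cycle 18: I3 reads, I4 issues→M0
cycle 19: I4 reads
cycle 23: I3 exec-done
cycle 24: I3 writes R4, I4 exec-done
cycle 25: I4 writes R3
cycle 26: I5 issues→M1
cycle 27: I5 reads, I6 issues→A1
cycle 32: I5 exec-done
cycle 33: I5 writes R3
cycle 34: I6 reads
cycle 36: I6 exec-done
cycle 37: I6 writes R2
cycle 38: I7 issues→M1
cycle 39: I7 reads
cycle 44: I7 exec-done
cycle 45: I7 writes R2
cycle 46: I8 issues→M1
cycle 47: I8 reads
cycle 52: I8 exec-done
cycle 53: I8 writes R3

cycle = 25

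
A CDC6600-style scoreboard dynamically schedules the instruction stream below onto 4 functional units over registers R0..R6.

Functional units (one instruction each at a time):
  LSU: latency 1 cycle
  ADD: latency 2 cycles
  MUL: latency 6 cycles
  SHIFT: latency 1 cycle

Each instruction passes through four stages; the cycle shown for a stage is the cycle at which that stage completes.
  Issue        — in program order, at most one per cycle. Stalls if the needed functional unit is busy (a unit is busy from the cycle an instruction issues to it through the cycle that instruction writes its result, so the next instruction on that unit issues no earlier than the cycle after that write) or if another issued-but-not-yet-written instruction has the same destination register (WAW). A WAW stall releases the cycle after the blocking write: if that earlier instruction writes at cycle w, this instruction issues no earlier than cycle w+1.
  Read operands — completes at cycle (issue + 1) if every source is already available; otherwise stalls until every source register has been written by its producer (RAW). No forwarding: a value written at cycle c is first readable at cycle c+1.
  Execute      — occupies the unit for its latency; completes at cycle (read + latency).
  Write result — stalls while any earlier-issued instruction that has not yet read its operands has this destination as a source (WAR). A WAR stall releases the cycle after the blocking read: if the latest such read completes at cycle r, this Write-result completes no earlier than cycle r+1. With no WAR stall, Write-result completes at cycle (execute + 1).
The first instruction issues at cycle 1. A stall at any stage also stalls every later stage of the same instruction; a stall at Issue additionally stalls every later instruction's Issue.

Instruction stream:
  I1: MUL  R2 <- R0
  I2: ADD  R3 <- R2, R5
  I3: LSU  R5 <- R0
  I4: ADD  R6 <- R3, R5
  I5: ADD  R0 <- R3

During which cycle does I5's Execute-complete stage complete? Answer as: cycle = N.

1) issue 1, read 2, done 8, write 9
2) issue 2, read 10, done 12, write 13  <RAW R2: wait I1 write@9>
3) issue 3, read 4, done 5, write 11  <WAR R5: wait I2 read@10>
4) issue 14, read 15, done 17, write 18  <struct: ADD busy until I2 writes@13>
5) issue 19, read 20, done 22, write 23  <struct: ADD busy until I4 writes@18>

cycle = 22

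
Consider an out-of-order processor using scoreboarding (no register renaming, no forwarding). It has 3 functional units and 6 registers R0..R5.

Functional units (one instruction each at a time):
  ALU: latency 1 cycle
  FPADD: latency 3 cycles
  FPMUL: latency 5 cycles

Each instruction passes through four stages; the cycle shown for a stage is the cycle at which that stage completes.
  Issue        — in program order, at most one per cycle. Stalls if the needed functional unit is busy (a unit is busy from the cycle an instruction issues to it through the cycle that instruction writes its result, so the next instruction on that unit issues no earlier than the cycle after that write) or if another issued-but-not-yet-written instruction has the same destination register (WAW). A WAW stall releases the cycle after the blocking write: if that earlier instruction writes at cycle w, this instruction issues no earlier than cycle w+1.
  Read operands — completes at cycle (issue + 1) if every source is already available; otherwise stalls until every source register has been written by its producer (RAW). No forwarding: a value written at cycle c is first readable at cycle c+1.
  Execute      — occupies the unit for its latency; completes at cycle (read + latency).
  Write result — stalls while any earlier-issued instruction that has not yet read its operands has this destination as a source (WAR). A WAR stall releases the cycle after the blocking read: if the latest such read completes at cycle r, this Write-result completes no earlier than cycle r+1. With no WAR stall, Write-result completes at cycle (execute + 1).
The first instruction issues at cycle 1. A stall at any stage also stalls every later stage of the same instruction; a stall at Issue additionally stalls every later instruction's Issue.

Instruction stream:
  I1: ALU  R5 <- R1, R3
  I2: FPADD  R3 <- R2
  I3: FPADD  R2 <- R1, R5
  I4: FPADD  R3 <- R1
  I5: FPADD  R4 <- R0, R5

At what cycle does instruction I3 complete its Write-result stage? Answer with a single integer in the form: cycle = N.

cycle = 13

[1] I1 dispatched to ALU
[2] I1 operands ready · I2 dispatched to FPADD
[3] I1 complete · I2 operands ready
[4] R5←I1
[6] I2 complete
[7] R3←I2
[8] I3 dispatched to FPADD
[9] I3 operands ready
[12] I3 complete
[13] R2←I3
[14] I4 dispatched to FPADD
[15] I4 operands ready
[18] I4 complete
[19] R3←I4
[20] I5 dispatched to FPADD
[21] I5 operands ready
[24] I5 complete
[25] R4←I5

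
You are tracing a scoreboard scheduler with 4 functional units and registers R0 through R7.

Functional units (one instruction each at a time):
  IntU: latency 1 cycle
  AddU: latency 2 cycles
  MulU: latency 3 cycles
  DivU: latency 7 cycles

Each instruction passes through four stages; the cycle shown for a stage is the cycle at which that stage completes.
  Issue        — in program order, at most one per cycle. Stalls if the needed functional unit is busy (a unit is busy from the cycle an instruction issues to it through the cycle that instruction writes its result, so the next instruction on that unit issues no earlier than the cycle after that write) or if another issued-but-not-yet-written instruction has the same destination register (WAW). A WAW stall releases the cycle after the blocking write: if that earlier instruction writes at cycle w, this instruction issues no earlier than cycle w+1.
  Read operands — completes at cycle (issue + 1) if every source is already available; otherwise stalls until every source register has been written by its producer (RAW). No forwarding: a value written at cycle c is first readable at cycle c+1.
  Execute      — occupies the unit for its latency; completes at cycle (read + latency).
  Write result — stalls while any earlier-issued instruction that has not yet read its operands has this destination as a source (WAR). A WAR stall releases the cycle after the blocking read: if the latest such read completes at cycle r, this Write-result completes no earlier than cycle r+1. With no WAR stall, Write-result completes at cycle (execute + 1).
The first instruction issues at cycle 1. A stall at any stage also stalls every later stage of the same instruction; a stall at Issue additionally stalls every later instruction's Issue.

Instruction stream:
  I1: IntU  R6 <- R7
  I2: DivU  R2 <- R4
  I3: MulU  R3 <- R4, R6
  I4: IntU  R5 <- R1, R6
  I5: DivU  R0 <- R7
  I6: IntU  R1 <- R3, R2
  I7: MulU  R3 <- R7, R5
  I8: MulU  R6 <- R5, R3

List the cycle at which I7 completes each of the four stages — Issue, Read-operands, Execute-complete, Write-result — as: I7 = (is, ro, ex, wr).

I7 = (14, 15, 18, 19)

1) issue 1, read 2, done 3, write 4
2) issue 2, read 3, done 10, write 11
3) issue 3, read 5, done 8, write 9  <RAW R6: wait I1 write@4>
4) issue 5, read 6, done 7, write 8  <struct: IntU busy until I1 writes@4>
5) issue 12, read 13, done 20, write 21  <struct: DivU busy until I2 writes@11>
6) issue 13, read 14, done 15, write 16
7) issue 14, read 15, done 18, write 19
8) issue 20, read 21, done 24, write 25  <struct: MulU busy until I7 writes@19>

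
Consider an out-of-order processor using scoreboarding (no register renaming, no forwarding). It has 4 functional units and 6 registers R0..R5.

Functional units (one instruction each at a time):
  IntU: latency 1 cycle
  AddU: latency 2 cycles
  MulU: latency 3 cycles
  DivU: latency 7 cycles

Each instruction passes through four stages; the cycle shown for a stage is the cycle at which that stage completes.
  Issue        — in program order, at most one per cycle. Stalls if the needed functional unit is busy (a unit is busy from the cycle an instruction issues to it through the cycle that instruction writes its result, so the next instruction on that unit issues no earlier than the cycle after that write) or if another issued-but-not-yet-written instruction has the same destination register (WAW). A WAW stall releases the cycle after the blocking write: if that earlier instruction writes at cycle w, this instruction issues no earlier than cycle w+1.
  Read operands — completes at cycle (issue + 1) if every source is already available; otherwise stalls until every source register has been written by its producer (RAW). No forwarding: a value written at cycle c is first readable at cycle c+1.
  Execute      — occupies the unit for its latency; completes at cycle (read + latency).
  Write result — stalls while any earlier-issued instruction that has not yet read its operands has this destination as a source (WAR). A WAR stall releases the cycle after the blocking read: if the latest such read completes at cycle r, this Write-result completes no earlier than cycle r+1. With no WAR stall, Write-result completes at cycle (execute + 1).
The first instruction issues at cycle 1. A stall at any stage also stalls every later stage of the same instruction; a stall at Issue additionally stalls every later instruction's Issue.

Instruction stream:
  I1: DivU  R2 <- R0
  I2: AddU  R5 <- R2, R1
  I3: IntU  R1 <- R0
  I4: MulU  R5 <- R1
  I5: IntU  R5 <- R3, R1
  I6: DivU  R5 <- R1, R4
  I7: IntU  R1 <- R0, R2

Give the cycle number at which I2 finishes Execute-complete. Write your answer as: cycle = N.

[1] I1 issues→DivU
[2] I1 reads; I2 issues→AddU
[3] I3 issues→IntU
[4] I3 reads
[5] I3 exec-done
[9] I1 exec-done
[10] I1 writes R2
[11] I2 reads
[12] I3 writes R1
[13] I2 exec-done
[14] I2 writes R5
[15] I4 issues→MulU
[16] I4 reads
[19] I4 exec-done
[20] I4 writes R5
[21] I5 issues→IntU
[22] I5 reads
[23] I5 exec-done
[24] I5 writes R5
[25] I6 issues→DivU
[26] I6 reads; I7 issues→IntU
[27] I7 reads
[28] I7 exec-done
[29] I7 writes R1
[33] I6 exec-done
[34] I6 writes R5

cycle = 13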